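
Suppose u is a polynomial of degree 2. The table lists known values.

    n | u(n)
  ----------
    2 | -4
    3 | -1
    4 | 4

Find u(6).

20

Write u(n) = an² + bn + c; the 3 given values yield a linear system in the 3 coefficients.
Solving, u(n) = n² - 2n - 4.
Then u(6) = 20.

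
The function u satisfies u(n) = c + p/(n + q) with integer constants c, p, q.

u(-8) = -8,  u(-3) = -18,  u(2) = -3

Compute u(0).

0

(u(n) − c)(n + q) = p for each data point; the three points give a linear system in c and q, then p follows.
Solving: c = -6, q = 2, p = 12, so u(n) = -6 + 12/(n + 2).
Then u(0) = -6 + 12/2 = 0.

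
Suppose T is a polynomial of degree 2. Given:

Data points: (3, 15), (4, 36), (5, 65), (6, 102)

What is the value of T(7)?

147

First differences: 21, 29, 37. Second differences: 8, 8.
Level-2 differences are constant, so T has degree 2.
Fitting a degree-2 polynomial gives T(m) = 4m² - 7m.
Then T(7) = 147.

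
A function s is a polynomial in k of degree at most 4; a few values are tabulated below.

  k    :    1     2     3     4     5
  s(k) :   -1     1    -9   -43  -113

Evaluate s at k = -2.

41

First differences: 2, -10, -34, -70. Second differences: -12, -24, -36. Third differences: -12, -12.
Level-3 differences are constant, so s has degree 3.
Fitting a degree-3 polynomial gives s(k) = -2k³ + 6k² - 2k - 3.
Then s(-2) = 41.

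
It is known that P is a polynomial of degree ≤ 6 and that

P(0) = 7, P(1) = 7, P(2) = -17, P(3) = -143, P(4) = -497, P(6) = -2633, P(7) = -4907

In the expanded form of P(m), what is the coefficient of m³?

-1

Write P(m) = am^6 + bm^5 + cm^4 + dm³ + em² + pm + q; the 7 given values yield a linear system in the 7 coefficients.
Solving, the top 2 coefficients vanish, and P(m) = -2m^4 - m³ + 5m² - 2m + 7.
The coefficient of m³ is -1.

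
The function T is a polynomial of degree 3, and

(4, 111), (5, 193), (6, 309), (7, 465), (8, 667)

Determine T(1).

First differences: 82, 116, 156, 202. Second differences: 34, 40, 46. Third differences: 6, 6.
Level-3 differences are constant, so T has degree 3.
Fitting a degree-3 polynomial gives T(k) = k³ + 2k² + 3k + 3.
Then T(1) = 9.

9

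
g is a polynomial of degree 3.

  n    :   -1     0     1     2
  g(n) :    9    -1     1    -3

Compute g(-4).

291

Write g(n) = an³ + bn² + cn + d; the 4 given values yield a linear system in the 4 coefficients.
Solving, g(n) = -3n³ + 6n² - n - 1.
Then g(-4) = 291.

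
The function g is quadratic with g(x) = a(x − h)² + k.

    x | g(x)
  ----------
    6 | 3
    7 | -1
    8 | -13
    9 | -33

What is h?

First differences -4, -12, -20; second difference -8 = 2a, so a = -4.
Expanding, the x-coefficient is −2ah = 8h; matching it to the data gives h = 6, and then k = 3.
So g(x) = -4(x − 6)² + 3.
Hence h = 6.

6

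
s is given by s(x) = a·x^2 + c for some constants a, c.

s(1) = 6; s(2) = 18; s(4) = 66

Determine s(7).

198

From s(1) = 6 and s(2) = 18: 1a + c = 6 and 4a + c = 18.
Subtracting: 3a = 12, so a = 4; then c = 6 − 4·1 = 2.
So s(x) = 4x² + 2, and s(7) = 198.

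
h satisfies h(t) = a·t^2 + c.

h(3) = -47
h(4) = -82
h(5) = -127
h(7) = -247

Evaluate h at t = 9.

From h(3) = -47 and h(4) = -82: 9a + c = -47 and 16a + c = -82.
Subtracting: 7a = -35, so a = -5; then c = -47 − (-5)·9 = -2.
So h(t) = -5t² − 2, and h(9) = -407.

-407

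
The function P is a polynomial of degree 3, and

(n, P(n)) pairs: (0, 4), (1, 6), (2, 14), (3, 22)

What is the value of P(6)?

Write P(n) = an³ + bn² + cn + d; the 4 given values yield a linear system in the 4 coefficients.
Solving, P(n) = -n³ + 6n² - 3n + 4.
Then P(6) = -14.

-14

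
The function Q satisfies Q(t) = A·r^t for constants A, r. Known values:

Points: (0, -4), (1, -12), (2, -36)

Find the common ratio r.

Consecutive ratio: -12/(-4) = 3, and -36/(-12) = 3, so r = 3.
Then A·3^0 = -4 gives A = -4, and Q(t) = -4·3^t.

3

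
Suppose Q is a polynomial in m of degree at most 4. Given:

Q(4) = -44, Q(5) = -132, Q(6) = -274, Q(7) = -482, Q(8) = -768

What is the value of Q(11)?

-2214

First differences: -88, -142, -208, -286. Second differences: -54, -66, -78. Third differences: -12, -12.
Level-3 differences are constant, so Q has degree 3.
Fitting a degree-3 polynomial gives Q(m) = -2m³ + 3m² + 7m + 8.
Then Q(11) = -2214.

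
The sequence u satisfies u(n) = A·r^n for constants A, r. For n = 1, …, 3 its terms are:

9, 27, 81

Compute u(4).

Consecutive ratio: 27/9 = 3, and 81/27 = 3, so r = 3.
Then A·3^1 = 9 gives A = 3, and u(n) = 3·3^n.
u(4) = 3·3^4 = 243.

243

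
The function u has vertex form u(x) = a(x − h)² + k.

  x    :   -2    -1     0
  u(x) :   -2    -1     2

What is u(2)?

First differences 1, 3; second difference 2 = 2a, so a = 1.
Expanding, the x-coefficient is −2ah = -2h; matching it to the data gives h = -2, and then k = -2.
So u(x) = 1(x + 2)² − 2.
u(2) = 1·4² − 2 = 14.

14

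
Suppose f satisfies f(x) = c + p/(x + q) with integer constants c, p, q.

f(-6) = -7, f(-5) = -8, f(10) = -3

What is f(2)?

(f(x) − c)(x + q) = p for each data point; the three points give a linear system in c and q, then p follows.
Solving: c = -4, q = 2, p = 12, so f(x) = -4 + 12/(x + 2).
Then f(2) = -4 + 12/4 = -1.

-1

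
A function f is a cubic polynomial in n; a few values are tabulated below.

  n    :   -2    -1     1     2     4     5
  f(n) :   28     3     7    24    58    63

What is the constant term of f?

-2

Write f(n) = an³ + bn² + cn + d; the 6 given values yield a linear system in the 4 coefficients.
Solving, f(n) = -n³ + 7n² + 3n - 2.
The constant term is f(0) = -2.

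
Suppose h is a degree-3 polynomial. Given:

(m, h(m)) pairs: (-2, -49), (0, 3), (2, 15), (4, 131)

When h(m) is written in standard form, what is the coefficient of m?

4

Write h(m) = am³ + bm² + cm + d; the 4 given values yield a linear system in the 4 coefficients.
Solving, h(m) = 3m³ - 5m² + 4m + 3.
The coefficient of m is 4.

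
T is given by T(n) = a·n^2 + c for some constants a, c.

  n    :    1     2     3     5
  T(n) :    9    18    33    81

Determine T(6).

From T(1) = 9 and T(2) = 18: 1a + c = 9 and 4a + c = 18.
Subtracting: 3a = 9, so a = 3; then c = 9 − 3·1 = 6.
So T(n) = 3n² + 6, and T(6) = 114.

114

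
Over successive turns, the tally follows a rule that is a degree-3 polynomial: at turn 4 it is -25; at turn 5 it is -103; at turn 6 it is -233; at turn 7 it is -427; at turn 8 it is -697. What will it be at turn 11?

-2083

Write the value at k as g(k).
First differences: -78, -130, -194, -270. Second differences: -52, -64, -76. Third differences: -12, -12.
Level-3 differences are constant, so g has degree 3.
Fitting a degree-3 polynomial gives g(k) = -2k³ + 4k² + 8k + 7.
Then g(11) = -2083.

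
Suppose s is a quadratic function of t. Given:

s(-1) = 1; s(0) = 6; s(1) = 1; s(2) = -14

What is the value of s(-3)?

-39

First differences: 5, -5, -15. Second differences: -10, -10.
Level-2 differences are constant, so s has degree 2.
Fitting a degree-2 polynomial gives s(t) = -5t² + 6.
Then s(-3) = -39.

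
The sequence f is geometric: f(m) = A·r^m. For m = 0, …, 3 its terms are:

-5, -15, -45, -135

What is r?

Consecutive ratio: -15/(-5) = 3, and -45/(-15) = 3, so r = 3.
Then A·3^0 = -5 gives A = -5, and f(m) = -5·3^m.

3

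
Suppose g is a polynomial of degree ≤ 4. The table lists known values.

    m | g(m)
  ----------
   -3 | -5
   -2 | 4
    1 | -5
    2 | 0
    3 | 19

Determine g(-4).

-30

Write g(m) = am^4 + bm³ + cm² + dm + e; the 5 given values yield a linear system in the 5 coefficients.
Solving, the leading coefficient vanishes, and g(m) = m³ + m² - 5m - 2.
Then g(-4) = -30.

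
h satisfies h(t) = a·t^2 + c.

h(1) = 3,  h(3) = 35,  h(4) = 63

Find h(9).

323

From h(1) = 3 and h(3) = 35: 1a + c = 3 and 9a + c = 35.
Subtracting: 8a = 32, so a = 4; then c = 3 − 4·1 = -1.
So h(t) = 4t² − 1, and h(9) = 323.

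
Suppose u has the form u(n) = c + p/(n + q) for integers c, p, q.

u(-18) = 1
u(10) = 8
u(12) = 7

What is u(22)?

5

(u(n) − c)(n + q) = p for each data point; the three points give a linear system in c and q, then p follows.
Solving: c = 3, q = -2, p = 40, so u(n) = 3 + 40/(n − 2).
Then u(22) = 3 + 40/20 = 5.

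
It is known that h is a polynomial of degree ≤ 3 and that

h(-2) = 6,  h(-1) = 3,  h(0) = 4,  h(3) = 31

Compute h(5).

69

Write h(m) = am³ + bm² + cm + d; the 4 given values yield a linear system in the 4 coefficients.
Solving, the leading coefficient vanishes, and h(m) = 2m² + 3m + 4.
Then h(5) = 69.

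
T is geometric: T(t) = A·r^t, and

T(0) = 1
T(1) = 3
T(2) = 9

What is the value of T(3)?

27

Consecutive ratio: 3/1 = 3, and 9/3 = 3, so r = 3.
Then A·3^0 = 1 gives A = 1, and T(t) = 1·3^t.
T(3) = 1·3^3 = 27.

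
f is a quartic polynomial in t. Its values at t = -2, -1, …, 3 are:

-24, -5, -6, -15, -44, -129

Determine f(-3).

-99

First differences: 19, -1, -9, -29, -85. Second differences: -20, -8, -20, -56. Third differences: 12, -12, -36. Fourth differences: -24, -24.
Level-4 differences are constant, so f has degree 4.
Fitting a degree-4 polynomial gives f(t) = -t^4 - 3t² - 5t - 6.
Then f(-3) = -99.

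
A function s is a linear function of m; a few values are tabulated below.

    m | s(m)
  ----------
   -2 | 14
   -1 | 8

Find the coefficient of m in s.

Write s(m) = am + b; the 2 given values yield a linear system in the 2 coefficients.
Solving, s(m) = -6m + 2.
The coefficient of m is -6.

-6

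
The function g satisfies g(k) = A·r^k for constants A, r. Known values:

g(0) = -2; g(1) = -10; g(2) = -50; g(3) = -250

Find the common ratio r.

Consecutive ratio: -10/(-2) = 5, and -50/(-10) = 5, so r = 5.
Then A·5^0 = -2 gives A = -2, and g(k) = -2·5^k.

5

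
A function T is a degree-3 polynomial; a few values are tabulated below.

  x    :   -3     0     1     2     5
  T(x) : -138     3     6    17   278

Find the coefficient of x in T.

5

Write T(x) = ax³ + bx² + cx + d; the 5 given values yield a linear system in the 4 coefficients.
Solving, T(x) = 3x³ - 5x² + 5x + 3.
The coefficient of x is 5.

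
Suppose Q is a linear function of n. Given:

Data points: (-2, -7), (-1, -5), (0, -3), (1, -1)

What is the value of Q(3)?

Write Q(n) = an + b; the 4 given values yield a linear system in the 2 coefficients.
Solving, Q(n) = 2n - 3.
Then Q(3) = 3.

3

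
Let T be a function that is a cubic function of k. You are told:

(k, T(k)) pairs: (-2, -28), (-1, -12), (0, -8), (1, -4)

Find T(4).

Write T(k) = ak³ + bk² + ck + d; the 4 given values yield a linear system in the 4 coefficients.
Solving, T(k) = 2k³ + 2k - 8.
Then T(4) = 128.

128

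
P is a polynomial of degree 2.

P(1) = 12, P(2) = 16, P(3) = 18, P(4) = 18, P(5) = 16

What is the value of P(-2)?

-12

First differences: 4, 2, 0, -2. Second differences: -2, -2, -2.
Level-2 differences are constant, so P has degree 2.
Fitting a degree-2 polynomial gives P(n) = -n² + 7n + 6.
Then P(-2) = -12.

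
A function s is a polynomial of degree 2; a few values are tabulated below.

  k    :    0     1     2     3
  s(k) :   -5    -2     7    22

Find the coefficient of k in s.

Write s(k) = ak² + bk + c; the 4 given values yield a linear system in the 3 coefficients.
Solving, s(k) = 3k² - 5.
The coefficient of k is 0.

0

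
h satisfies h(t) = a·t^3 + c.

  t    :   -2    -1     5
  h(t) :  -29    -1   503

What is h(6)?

867

From h(-2) = -29 and h(-1) = -1: -8a + c = -29 and -1a + c = -1.
Subtracting: 7a = 28, so a = 4; then c = -29 − 4·(-8) = 3.
So h(t) = 4t³ + 3, and h(6) = 867.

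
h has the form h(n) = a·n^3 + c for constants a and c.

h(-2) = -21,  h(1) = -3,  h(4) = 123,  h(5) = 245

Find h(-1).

-7

From h(-2) = -21 and h(1) = -3: -8a + c = -21 and 1a + c = -3.
Subtracting: 9a = 18, so a = 2; then c = -21 − 2·(-8) = -5.
So h(n) = 2n³ − 5, and h(-1) = -7.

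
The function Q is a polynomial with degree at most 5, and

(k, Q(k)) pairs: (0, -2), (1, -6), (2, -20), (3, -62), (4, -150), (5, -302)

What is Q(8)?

First differences: -4, -14, -42, -88, -152. Second differences: -10, -28, -46, -64. Third differences: -18, -18, -18.
Level-3 differences are constant, so Q has degree 3.
Fitting a degree-3 polynomial gives Q(k) = -3k³ + 4k² - 5k - 2.
Then Q(8) = -1322.

-1322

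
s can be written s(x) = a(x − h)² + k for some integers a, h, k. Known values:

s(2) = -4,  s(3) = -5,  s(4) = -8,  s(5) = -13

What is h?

2

First differences -1, -3, -5; second difference -2 = 2a, so a = -1.
Expanding, the x-coefficient is −2ah = 2h; matching it to the data gives h = 2, and then k = -4.
So s(x) = -1(x − 2)² − 4.
Hence h = 2.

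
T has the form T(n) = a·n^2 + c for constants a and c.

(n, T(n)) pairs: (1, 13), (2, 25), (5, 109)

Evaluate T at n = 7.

205

From T(1) = 13 and T(2) = 25: 1a + c = 13 and 4a + c = 25.
Subtracting: 3a = 12, so a = 4; then c = 13 − 4·1 = 9.
So T(n) = 4n² + 9, and T(7) = 205.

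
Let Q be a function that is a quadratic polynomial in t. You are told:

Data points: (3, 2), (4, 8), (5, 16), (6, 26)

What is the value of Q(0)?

-4

Write Q(t) = at² + bt + c; the 4 given values yield a linear system in the 3 coefficients.
Solving, Q(t) = t² - t - 4.
Then Q(0) = -4.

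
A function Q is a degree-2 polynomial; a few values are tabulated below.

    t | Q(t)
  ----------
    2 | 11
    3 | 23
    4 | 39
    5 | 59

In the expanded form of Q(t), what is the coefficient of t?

2

First differences: 12, 16, 20. Second differences: 4, 4.
Level-2 differences are constant, so Q has degree 2.
Fitting a degree-2 polynomial gives Q(t) = 2t² + 2t - 1.
The coefficient of t is 2.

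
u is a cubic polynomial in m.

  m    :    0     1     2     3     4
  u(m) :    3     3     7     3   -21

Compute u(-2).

First differences: 0, 4, -4, -24. Second differences: 4, -8, -20. Third differences: -12, -12.
Level-3 differences are constant, so u has degree 3.
Fitting a degree-3 polynomial gives u(m) = -2m³ + 8m² - 6m + 3.
Then u(-2) = 63.

63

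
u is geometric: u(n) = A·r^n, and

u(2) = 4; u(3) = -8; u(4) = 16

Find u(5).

Consecutive ratio: -8/4 = -2, and 16/(-8) = -2, so r = -2.
Then A·(-2)^2 = 4 gives A = 1, and u(n) = 1·(-2)^n.
u(5) = 1·(-2)^5 = -32.

-32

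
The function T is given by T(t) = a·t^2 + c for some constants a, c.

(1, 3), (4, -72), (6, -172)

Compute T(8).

-312

From T(1) = 3 and T(4) = -72: 1a + c = 3 and 16a + c = -72.
Subtracting: 15a = -75, so a = -5; then c = 3 − (-5)·1 = 8.
So T(t) = -5t² + 8, and T(8) = -312.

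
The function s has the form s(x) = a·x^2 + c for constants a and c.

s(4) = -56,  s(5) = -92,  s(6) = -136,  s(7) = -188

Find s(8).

-248

From s(4) = -56 and s(5) = -92: 16a + c = -56 and 25a + c = -92.
Subtracting: 9a = -36, so a = -4; then c = -56 − (-4)·16 = 8.
So s(x) = -4x² + 8, and s(8) = -248.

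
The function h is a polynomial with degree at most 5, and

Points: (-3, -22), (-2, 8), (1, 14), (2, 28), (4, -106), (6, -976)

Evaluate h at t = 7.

Write h(t) = at^5 + bt^4 + ct³ + dt² + et + p; the 6 given values yield a linear system in the 6 coefficients.
Solving, the leading coefficient vanishes, and h(t) = -t^4 + 8t² + 5t + 2.
Then h(7) = -1972.

-1972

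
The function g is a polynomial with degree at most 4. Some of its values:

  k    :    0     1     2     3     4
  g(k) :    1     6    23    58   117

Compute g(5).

206

First differences: 5, 17, 35, 59. Second differences: 12, 18, 24. Third differences: 6, 6.
Level-3 differences are constant, so g has degree 3.
Extending the table by one column gives the next first difference 89, so g(5) = 117 + 89 = 206.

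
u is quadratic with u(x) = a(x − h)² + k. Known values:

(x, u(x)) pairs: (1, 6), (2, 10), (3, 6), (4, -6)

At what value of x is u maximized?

First differences 4, -4, -12; second difference -8 = 2a, so a = -4.
Expanding, the x-coefficient is −2ah = 8h; matching it to the data gives h = 2, and then k = 10.
So u(x) = -4(x − 2)² + 10.
Hence h = 2.

2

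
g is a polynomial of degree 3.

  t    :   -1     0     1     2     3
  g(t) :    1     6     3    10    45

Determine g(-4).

-242

Write g(t) = at³ + bt² + ct + d; the 5 given values yield a linear system in the 4 coefficients.
Solving, g(t) = 3t³ - 4t² - 2t + 6.
Then g(-4) = -242.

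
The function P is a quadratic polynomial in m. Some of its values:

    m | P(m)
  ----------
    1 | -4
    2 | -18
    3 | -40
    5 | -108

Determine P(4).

-70

Write P(m) = am² + bm + c; the 4 given values yield a linear system in the 3 coefficients.
Solving, P(m) = -4m² - 2m + 2.
Then P(4) = -70.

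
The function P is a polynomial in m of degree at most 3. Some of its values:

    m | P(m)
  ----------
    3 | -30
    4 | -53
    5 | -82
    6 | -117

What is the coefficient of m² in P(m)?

First differences: -23, -29, -35. Second differences: -6, -6.
Level-2 differences are constant, so P has degree 2.
Fitting a degree-2 polynomial gives P(m) = -3m² - 2m + 3.
The coefficient of m² is -3.

-3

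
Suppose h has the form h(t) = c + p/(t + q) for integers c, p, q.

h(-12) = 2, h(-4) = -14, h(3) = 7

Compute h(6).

6

(h(t) − c)(t + q) = p for each data point; the three points give a linear system in c and q, then p follows.
Solving: c = 4, q = 3, p = 18, so h(t) = 4 + 18/(t + 3).
Then h(6) = 4 + 18/9 = 6.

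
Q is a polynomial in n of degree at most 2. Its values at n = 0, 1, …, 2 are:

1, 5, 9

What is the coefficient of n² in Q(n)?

Write Q(n) = an² + bn + c; the 3 given values yield a linear system in the 3 coefficients.
Solving, the leading coefficient vanishes, and Q(n) = 4n + 1.
The coefficient of n² is 0.

0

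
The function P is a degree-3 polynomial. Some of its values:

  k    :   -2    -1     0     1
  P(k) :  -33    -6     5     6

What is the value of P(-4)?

-159

Write P(k) = ak³ + bk² + ck + d; the 4 given values yield a linear system in the 4 coefficients.
Solving, P(k) = k³ - 5k² + 5k + 5.
Then P(-4) = -159.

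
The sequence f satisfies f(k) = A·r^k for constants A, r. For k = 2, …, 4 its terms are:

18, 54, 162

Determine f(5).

Consecutive ratio: 54/18 = 3, and 162/54 = 3, so r = 3.
Then A·3^2 = 18 gives A = 2, and f(k) = 2·3^k.
f(5) = 2·3^5 = 486.

486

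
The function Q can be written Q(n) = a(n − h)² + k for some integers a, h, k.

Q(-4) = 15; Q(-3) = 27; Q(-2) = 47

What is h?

-5

First differences 12, 20; second difference 8 = 2a, so a = 4.
Expanding, the n-coefficient is −2ah = -8h; matching it to the data gives h = -5, and then k = 11.
So Q(n) = 4(n + 5)² + 11.
Hence h = -5.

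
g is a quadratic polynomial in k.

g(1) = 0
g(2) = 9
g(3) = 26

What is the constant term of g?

-1

Write g(k) = ak² + bk + c; the 3 given values yield a linear system in the 3 coefficients.
Solving, g(k) = 4k² - 3k - 1.
The constant term is g(0) = -1.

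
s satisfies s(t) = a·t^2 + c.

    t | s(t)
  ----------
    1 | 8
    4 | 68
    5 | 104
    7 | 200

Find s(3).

40

From s(1) = 8 and s(4) = 68: 1a + c = 8 and 16a + c = 68.
Subtracting: 15a = 60, so a = 4; then c = 8 − 4·1 = 4.
So s(t) = 4t² + 4, and s(3) = 40.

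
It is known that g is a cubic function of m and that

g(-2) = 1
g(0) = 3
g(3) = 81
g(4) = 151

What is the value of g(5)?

253

Write g(m) = am³ + bm² + cm + d; the 4 given values yield a linear system in the 4 coefficients.
Solving, g(m) = m³ + 4m² + 5m + 3.
Then g(5) = 253.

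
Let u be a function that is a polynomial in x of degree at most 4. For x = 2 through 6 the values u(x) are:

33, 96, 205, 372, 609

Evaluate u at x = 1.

First differences: 63, 109, 167, 237. Second differences: 46, 58, 70. Third differences: 12, 12.
Level-3 differences are constant, so u has degree 3.
Fitting a degree-3 polynomial gives u(x) = 2x³ + 5x² - 3.
Then u(1) = 4.

4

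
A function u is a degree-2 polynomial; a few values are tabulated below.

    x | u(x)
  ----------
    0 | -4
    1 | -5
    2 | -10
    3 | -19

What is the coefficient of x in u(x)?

First differences: -1, -5, -9. Second differences: -4, -4.
Level-2 differences are constant, so u has degree 2.
Fitting a degree-2 polynomial gives u(x) = -2x² + x - 4.
The coefficient of x is 1.

1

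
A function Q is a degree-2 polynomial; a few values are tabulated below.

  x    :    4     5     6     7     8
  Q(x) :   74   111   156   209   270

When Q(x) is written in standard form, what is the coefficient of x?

Write Q(x) = ax² + bx + c; the 5 given values yield a linear system in the 3 coefficients.
Solving, Q(x) = 4x² + x + 6.
The coefficient of x is 1.

1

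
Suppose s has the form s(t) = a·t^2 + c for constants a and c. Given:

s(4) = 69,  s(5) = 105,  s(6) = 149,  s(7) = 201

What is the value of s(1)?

9

From s(4) = 69 and s(5) = 105: 16a + c = 69 and 25a + c = 105.
Subtracting: 9a = 36, so a = 4; then c = 69 − 4·16 = 5.
So s(t) = 4t² + 5, and s(1) = 9.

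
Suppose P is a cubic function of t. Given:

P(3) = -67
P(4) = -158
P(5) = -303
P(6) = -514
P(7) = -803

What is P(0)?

2

First differences: -91, -145, -211, -289. Second differences: -54, -66, -78. Third differences: -12, -12.
Level-3 differences are constant, so P has degree 3.
Fitting a degree-3 polynomial gives P(t) = -2t³ - 3t² + 4t + 2.
The constant term is P(0) = 2.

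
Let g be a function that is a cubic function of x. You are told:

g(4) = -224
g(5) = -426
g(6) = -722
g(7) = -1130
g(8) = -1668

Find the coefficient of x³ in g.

First differences: -202, -296, -408, -538. Second differences: -94, -112, -130. Third differences: -18, -18.
Level-3 differences are constant, so g has degree 3.
Fitting a degree-3 polynomial gives g(x) = -3x³ - 2x² - x + 4.
The coefficient of x³ is -3.

-3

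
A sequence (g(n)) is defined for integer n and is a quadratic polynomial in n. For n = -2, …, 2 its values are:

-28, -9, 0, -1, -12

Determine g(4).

First differences: 19, 9, -1, -11. Second differences: -10, -10, -10.
Level-2 differences are constant, so g has degree 2.
Fitting a degree-2 polynomial gives g(n) = -5n² + 4n.
Then g(4) = -64.

-64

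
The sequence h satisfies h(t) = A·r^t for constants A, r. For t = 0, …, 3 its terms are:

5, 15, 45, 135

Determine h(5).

Consecutive ratio: 15/5 = 3, and 45/15 = 3, so r = 3.
Then A·3^0 = 5 gives A = 5, and h(t) = 5·3^t.
h(5) = 5·3^5 = 1215.

1215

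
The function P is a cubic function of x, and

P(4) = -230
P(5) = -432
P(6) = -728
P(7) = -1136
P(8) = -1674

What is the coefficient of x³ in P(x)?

First differences: -202, -296, -408, -538. Second differences: -94, -112, -130. Third differences: -18, -18.
Level-3 differences are constant, so P has degree 3.
Fitting a degree-3 polynomial gives P(x) = -3x³ - 2x² - x - 2.
The coefficient of x³ is -3.

-3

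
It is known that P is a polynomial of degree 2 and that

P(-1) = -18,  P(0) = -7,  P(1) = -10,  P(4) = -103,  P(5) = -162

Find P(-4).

Write P(x) = ax² + bx + c; the 5 given values yield a linear system in the 3 coefficients.
Solving, P(x) = -7x² + 4x - 7.
Then P(-4) = -135.

-135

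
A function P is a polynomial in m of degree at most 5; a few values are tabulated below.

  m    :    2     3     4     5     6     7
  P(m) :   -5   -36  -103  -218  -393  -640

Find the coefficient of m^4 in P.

0

First differences: -31, -67, -115, -175, -247. Second differences: -36, -48, -60, -72. Third differences: -12, -12, -12.
Level-3 differences are constant, so P has degree 3.
Fitting a degree-3 polynomial gives P(m) = -2m³ + 7m - 3.
The coefficient of m^4 is 0.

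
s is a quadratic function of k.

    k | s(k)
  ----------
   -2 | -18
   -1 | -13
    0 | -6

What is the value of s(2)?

14

Write s(k) = ak² + bk + c; the 3 given values yield a linear system in the 3 coefficients.
Solving, s(k) = k² + 8k - 6.
Then s(2) = 14.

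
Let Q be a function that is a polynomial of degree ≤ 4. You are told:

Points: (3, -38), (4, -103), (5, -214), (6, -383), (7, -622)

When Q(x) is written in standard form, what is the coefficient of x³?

First differences: -65, -111, -169, -239. Second differences: -46, -58, -70. Third differences: -12, -12.
Level-3 differences are constant, so Q has degree 3.
Fitting a degree-3 polynomial gives Q(x) = -2x³ + x² + 2x + 1.
The coefficient of x³ is -2.

-2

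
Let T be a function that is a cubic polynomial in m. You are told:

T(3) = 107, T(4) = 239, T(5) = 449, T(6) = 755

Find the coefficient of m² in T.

3

Write T(m) = am³ + bm² + cm + d; the 4 given values yield a linear system in the 4 coefficients.
Solving, T(m) = 3m³ + 3m² - 1.
The coefficient of m² is 3.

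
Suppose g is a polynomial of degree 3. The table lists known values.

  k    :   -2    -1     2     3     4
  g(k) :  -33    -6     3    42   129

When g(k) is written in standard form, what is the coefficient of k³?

Write g(k) = ak³ + bk² + ck + d; the 5 given values yield a linear system in the 4 coefficients.
Solving, g(k) = 3k³ - 3k² - 3k - 3.
The coefficient of k³ is 3.

3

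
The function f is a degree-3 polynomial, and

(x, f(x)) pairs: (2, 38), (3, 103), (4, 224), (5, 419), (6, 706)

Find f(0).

4

First differences: 65, 121, 195, 287. Second differences: 56, 74, 92. Third differences: 18, 18.
Level-3 differences are constant, so f has degree 3.
Fitting a degree-3 polynomial gives f(x) = 3x³ + x² + 3x + 4.
Then f(0) = 4.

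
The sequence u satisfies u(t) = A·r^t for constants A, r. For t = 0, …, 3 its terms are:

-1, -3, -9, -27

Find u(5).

Consecutive ratio: -3/(-1) = 3, and -9/(-3) = 3, so r = 3.
Then A·3^0 = -1 gives A = -1, and u(t) = -1·3^t.
u(5) = -1·3^5 = -243.

-243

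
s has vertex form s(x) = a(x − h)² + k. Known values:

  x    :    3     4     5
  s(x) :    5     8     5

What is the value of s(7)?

First differences 3, -3; second difference -6 = 2a, so a = -3.
Expanding, the x-coefficient is −2ah = 6h; matching it to the data gives h = 4, and then k = 8.
So s(x) = -3(x − 4)² + 8.
s(7) = -3·3² + 8 = -19.

-19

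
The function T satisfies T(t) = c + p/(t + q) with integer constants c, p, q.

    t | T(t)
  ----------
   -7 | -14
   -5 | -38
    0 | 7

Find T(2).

(T(t) − c)(t + q) = p for each data point; the three points give a linear system in c and q, then p follows.
Solving: c = -2, q = 4, p = 36, so T(t) = -2 + 36/(t + 4).
Then T(2) = -2 + 36/6 = 4.

4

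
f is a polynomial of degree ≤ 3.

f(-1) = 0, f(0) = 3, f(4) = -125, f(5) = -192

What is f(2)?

Write f(t) = at³ + bt² + ct + d; the 4 given values yield a linear system in the 4 coefficients.
Solving, the leading coefficient vanishes, and f(t) = -7t² - 4t + 3.
Then f(2) = -33.

-33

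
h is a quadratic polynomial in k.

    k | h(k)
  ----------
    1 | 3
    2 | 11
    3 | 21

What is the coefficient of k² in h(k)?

Write h(k) = ak² + bk + c; the 3 given values yield a linear system in the 3 coefficients.
Solving, h(k) = k² + 5k - 3.
The coefficient of k² is 1.

1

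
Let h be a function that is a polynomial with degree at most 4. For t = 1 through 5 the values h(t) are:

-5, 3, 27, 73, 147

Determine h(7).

Write h(t) = at^4 + bt³ + ct² + dt + e; the 5 given values yield a linear system in the 5 coefficients.
Solving, the leading coefficient vanishes, and h(t) = t³ + 2t² - 5t - 3.
Then h(7) = 403.

403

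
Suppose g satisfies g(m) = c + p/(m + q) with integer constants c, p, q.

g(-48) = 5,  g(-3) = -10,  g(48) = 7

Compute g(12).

10

(g(m) − c)(m + q) = p for each data point; the three points give a linear system in c and q, then p follows.
Solving: c = 6, q = 0, p = 48, so g(m) = 6 + 48/(m + 0).
Then g(12) = 6 + 48/12 = 10.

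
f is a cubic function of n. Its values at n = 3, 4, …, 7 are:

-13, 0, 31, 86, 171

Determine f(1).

Write f(n) = an³ + bn² + cn + d; the 5 given values yield a linear system in the 4 coefficients.
Solving, f(n) = n³ - 3n² - 3n - 4.
Then f(1) = -9.

-9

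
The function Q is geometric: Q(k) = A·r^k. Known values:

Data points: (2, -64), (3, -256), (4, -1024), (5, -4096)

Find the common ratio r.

4

Consecutive ratio: -256/(-64) = 4, and -1024/(-256) = 4, so r = 4.
Then A·4^2 = -64 gives A = -4, and Q(k) = -4·4^k.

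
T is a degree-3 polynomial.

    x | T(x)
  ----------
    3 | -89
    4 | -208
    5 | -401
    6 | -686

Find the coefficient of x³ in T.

-3

Write T(x) = ax³ + bx² + cx + d; the 4 given values yield a linear system in the 4 coefficients.
Solving, T(x) = -3x³ - x² - x + 4.
The coefficient of x³ is -3.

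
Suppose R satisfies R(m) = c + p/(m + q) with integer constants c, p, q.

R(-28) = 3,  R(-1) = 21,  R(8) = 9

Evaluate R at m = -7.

(R(m) − c)(m + q) = p for each data point; the three points give a linear system in c and q, then p follows.
Solving: c = 5, q = 4, p = 48, so R(m) = 5 + 48/(m + 4).
Then R(-7) = 5 + 48/(-3) = -11.

-11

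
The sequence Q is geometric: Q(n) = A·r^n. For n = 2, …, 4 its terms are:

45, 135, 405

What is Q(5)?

1215

Consecutive ratio: 135/45 = 3, and 405/135 = 3, so r = 3.
Then A·3^2 = 45 gives A = 5, and Q(n) = 5·3^n.
Q(5) = 5·3^5 = 1215.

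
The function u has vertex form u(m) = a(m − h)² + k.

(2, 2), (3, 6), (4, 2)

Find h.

First differences 4, -4; second difference -8 = 2a, so a = -4.
Expanding, the m-coefficient is −2ah = 8h; matching it to the data gives h = 3, and then k = 6.
So u(m) = -4(m − 3)² + 6.
Hence h = 3.

3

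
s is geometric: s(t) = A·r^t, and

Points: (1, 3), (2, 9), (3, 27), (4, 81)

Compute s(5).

243

Consecutive ratio: 9/3 = 3, and 27/9 = 3, so r = 3.
Then A·3^1 = 3 gives A = 1, and s(t) = 1·3^t.
s(5) = 1·3^5 = 243.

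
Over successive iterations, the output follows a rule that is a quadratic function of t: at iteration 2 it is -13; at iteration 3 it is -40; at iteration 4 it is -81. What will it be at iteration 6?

-205

Write the value at t as P(t).
Write P(t) = at² + bt + c; the 3 given values yield a linear system in the 3 coefficients.
Solving, P(t) = -7t² + 8t - 1.
Then P(6) = -205.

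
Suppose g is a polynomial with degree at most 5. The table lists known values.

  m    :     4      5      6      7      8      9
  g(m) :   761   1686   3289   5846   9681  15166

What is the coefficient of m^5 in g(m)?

0

Write g(m) = am^5 + bm^4 + cm³ + dm² + em + p; the 6 given values yield a linear system in the 6 coefficients.
Solving, the leading coefficient vanishes, and g(m) = 2m^4 + 2m³ + 7m² + 2m + 1.
The coefficient of m^5 is 0.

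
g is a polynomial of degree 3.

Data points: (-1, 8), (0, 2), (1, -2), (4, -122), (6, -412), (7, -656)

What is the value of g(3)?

Write g(m) = am³ + bm² + cm + d; the 6 given values yield a linear system in the 4 coefficients.
Solving, g(m) = -2m³ + m² - 3m + 2.
Then g(3) = -52.

-52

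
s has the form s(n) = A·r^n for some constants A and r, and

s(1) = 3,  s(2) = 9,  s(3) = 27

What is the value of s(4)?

81

Consecutive ratio: 9/3 = 3, and 27/9 = 3, so r = 3.
Then A·3^1 = 3 gives A = 1, and s(n) = 1·3^n.
s(4) = 1·3^4 = 81.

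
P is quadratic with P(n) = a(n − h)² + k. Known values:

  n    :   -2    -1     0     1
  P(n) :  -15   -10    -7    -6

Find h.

1

First differences 5, 3, 1; second difference -2 = 2a, so a = -1.
Expanding, the n-coefficient is −2ah = 2h; matching it to the data gives h = 1, and then k = -6.
So P(n) = -1(n − 1)² − 6.
Hence h = 1.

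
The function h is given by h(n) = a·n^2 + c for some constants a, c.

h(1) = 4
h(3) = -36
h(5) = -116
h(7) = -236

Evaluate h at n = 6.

-171

From h(1) = 4 and h(3) = -36: 1a + c = 4 and 9a + c = -36.
Subtracting: 8a = -40, so a = -5; then c = 4 − (-5)·1 = 9.
So h(n) = -5n² + 9, and h(6) = -171.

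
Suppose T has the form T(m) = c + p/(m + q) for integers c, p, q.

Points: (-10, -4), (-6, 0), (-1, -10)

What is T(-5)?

6

(T(m) − c)(m + q) = p for each data point; the three points give a linear system in c and q, then p follows.
Solving: c = -6, q = 4, p = -12, so T(m) = -6 − 12/(m + 4).
Then T(-5) = -6 − 12/(-1) = 6.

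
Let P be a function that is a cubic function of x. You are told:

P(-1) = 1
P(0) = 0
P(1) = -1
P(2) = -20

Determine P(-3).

Write P(x) = ax³ + bx² + cx + d; the 4 given values yield a linear system in the 4 coefficients.
Solving, P(x) = -3x³ + 2x.
Then P(-3) = 75.

75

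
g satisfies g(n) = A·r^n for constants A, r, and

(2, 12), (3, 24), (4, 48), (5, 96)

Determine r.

Consecutive ratio: 24/12 = 2, and 48/24 = 2, so r = 2.
Then A·2^2 = 12 gives A = 3, and g(n) = 3·2^n.

2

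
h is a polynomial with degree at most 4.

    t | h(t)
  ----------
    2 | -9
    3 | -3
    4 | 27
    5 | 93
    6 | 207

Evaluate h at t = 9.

957

Write h(t) = at^4 + bt³ + ct² + dt + e; the 5 given values yield a linear system in the 5 coefficients.
Solving, the leading coefficient vanishes, and h(t) = 2t³ - 6t² - 2t + 3.
Then h(9) = 957.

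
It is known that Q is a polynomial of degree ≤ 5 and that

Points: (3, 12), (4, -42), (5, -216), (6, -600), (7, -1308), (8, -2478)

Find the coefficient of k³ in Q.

3

First differences: -54, -174, -384, -708, -1170. Second differences: -120, -210, -324, -462. Third differences: -90, -114, -138. Fourth differences: -24, -24.
Level-4 differences are constant, so Q has degree 4.
Fitting a degree-4 polynomial gives Q(k) = -k^4 + 3k³ + k² + 3k - 6.
The coefficient of k³ is 3.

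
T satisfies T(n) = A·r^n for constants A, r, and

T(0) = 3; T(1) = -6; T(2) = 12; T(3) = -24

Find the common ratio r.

Consecutive ratio: -6/3 = -2, and 12/(-6) = -2, so r = -2.
Then A·(-2)^0 = 3 gives A = 3, and T(n) = 3·(-2)^n.

-2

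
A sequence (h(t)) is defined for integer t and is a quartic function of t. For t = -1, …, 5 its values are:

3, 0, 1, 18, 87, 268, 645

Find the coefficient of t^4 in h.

First differences: -3, 1, 17, 69, 181, 377. Second differences: 4, 16, 52, 112, 196. Third differences: 12, 36, 60, 84. Fourth differences: 24, 24, 24.
Level-4 differences are constant, so h has degree 4.
Fitting a degree-4 polynomial gives h(t) = t^4 + t² - t.
The coefficient of t^4 is 1.

1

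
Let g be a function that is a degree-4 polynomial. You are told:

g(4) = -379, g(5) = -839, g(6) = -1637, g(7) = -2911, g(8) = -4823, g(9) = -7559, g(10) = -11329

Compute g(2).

-41

First differences: -460, -798, -1274, -1912, -2736, -3770. Second differences: -338, -476, -638, -824, -1034. Third differences: -138, -162, -186, -210. Fourth differences: -24, -24, -24.
Level-4 differences are constant, so g has degree 4.
Fitting a degree-4 polynomial gives g(t) = -t^4 - t³ - 3t² - 3t + 1.
Then g(2) = -41.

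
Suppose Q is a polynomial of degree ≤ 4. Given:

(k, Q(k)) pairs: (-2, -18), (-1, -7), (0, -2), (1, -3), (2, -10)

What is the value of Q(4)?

-42

Write Q(k) = ak^4 + bk³ + ck² + dk + e; the 5 given values yield a linear system in the 5 coefficients.
Solving, the top 2 coefficients vanish, and Q(k) = -3k² + 2k - 2.
Then Q(4) = -42.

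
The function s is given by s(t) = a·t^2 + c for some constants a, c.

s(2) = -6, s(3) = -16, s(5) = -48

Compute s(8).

From s(2) = -6 and s(3) = -16: 4a + c = -6 and 9a + c = -16.
Subtracting: 5a = -10, so a = -2; then c = -6 − (-2)·4 = 2.
So s(t) = -2t² + 2, and s(8) = -126.

-126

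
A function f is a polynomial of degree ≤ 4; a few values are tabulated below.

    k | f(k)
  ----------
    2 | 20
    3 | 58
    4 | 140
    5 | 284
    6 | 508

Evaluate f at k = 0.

4

First differences: 38, 82, 144, 224. Second differences: 44, 62, 80. Third differences: 18, 18.
Level-3 differences are constant, so f has degree 3.
Fitting a degree-3 polynomial gives f(k) = 3k³ - 5k² + 6k + 4.
Then f(0) = 4.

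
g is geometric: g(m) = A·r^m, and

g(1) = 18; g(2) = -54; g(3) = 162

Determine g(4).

-486

Consecutive ratio: -54/18 = -3, and 162/(-54) = -3, so r = -3.
Then A·(-3)^1 = 18 gives A = -6, and g(m) = -6·(-3)^m.
g(4) = -6·(-3)^4 = -486.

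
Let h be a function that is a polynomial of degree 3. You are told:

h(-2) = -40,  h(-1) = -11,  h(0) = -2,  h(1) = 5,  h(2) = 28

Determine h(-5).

-427

First differences: 29, 9, 7, 23. Second differences: -20, -2, 16. Third differences: 18, 18.
Level-3 differences are constant, so h has degree 3.
Fitting a degree-3 polynomial gives h(t) = 3t³ - t² + 5t - 2.
Then h(-5) = -427.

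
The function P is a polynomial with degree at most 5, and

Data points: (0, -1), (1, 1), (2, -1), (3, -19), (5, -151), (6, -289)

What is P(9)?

Write P(t) = at^5 + bt^4 + ct³ + dt² + et + p; the 6 given values yield a linear system in the 6 coefficients.
Solving, the top 2 coefficients vanish, and P(t) = -2t³ + 4t² - 1.
Then P(9) = -1135.

-1135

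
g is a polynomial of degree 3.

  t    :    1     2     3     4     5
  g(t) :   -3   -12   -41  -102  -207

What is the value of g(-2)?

24

Write g(t) = at³ + bt² + ct + d; the 5 given values yield a linear system in the 4 coefficients.
Solving, g(t) = -2t³ + 2t² - t - 2.
Then g(-2) = 24.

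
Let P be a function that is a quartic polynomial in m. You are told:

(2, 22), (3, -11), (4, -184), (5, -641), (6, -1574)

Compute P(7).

Write P(m) = am^4 + bm³ + cm² + dm + e; the 5 given values yield a linear system in the 5 coefficients.
Solving, P(m) = -2m^4 + 4m³ + 4m² + m + 4.
Then P(7) = -3223.

-3223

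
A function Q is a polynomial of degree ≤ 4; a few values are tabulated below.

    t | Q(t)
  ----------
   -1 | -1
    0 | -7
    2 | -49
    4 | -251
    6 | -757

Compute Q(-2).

19

Write Q(t) = at^4 + bt³ + ct² + dt + e; the 5 given values yield a linear system in the 5 coefficients.
Solving, the leading coefficient vanishes, and Q(t) = -3t³ - 2t² - 5t - 7.
Then Q(-2) = 19.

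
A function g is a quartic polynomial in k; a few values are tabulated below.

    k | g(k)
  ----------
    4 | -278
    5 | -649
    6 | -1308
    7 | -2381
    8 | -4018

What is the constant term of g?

6

Write g(k) = ak^4 + bk³ + ck² + dk + e; the 5 given values yield a linear system in the 5 coefficients.
Solving, g(k) = -k^4 + k³ - 8k² + 9k + 6.
The constant term is g(0) = 6.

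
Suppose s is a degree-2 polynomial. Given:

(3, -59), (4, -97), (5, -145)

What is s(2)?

Write s(t) = at² + bt + c; the 3 given values yield a linear system in the 3 coefficients.
Solving, s(t) = -5t² - 3t - 5.
Then s(2) = -31.

-31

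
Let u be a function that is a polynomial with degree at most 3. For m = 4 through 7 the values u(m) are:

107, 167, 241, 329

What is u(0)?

First differences: 60, 74, 88. Second differences: 14, 14.
Level-2 differences are constant, so u has degree 2.
Fitting a degree-2 polynomial gives u(m) = 7m² - 3m + 7.
The constant term is u(0) = 7.

7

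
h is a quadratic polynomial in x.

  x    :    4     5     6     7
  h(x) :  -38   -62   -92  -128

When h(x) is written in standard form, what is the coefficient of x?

3

First differences: -24, -30, -36. Second differences: -6, -6.
Level-2 differences are constant, so h has degree 2.
Fitting a degree-2 polynomial gives h(x) = -3x² + 3x - 2.
The coefficient of x is 3.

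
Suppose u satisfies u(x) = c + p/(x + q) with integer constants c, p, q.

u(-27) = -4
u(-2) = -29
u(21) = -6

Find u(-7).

(u(x) − c)(x + q) = p for each data point; the three points give a linear system in c and q, then p follows.
Solving: c = -5, q = 3, p = -24, so u(x) = -5 − 24/(x + 3).
Then u(-7) = -5 − 24/(-4) = 1.

1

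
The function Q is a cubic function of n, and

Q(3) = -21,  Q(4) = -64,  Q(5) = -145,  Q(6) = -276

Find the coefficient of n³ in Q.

-2

Write Q(n) = an³ + bn² + cn + d; the 4 given values yield a linear system in the 4 coefficients.
Solving, Q(n) = -2n³ + 5n² - 4n.
The coefficient of n³ is -2.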